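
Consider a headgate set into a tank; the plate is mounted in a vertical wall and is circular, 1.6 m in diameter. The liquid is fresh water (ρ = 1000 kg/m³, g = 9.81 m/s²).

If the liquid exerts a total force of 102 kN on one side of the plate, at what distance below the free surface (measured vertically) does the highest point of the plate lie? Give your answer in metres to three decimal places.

d_top ≈ 4.371 m

γ = ρg = 1000 × 9.81 = 9810 N/m³ = 9.81 kN/m³.
A = π(0.8)² = 2.01062 m².
From F = γ·h_c·A, the centroid depth is h_c = 102/(9.81 × 2.01062) = 5.17132 m.
The centroid is at the centre, 0.8 m below the top of the plate, so the highest point sits at h_top = 5.17132 − 0.8 = 4.37132 m below the surface.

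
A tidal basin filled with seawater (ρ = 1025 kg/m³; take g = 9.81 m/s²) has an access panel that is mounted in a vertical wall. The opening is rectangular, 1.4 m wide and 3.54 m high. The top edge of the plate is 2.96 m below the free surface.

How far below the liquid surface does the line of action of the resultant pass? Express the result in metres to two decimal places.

h_p = 4.95 m

γ = ρg = 1025 × 9.81 / 1000 = 10.05525 kN/m³.
The centroid lies 3.54/2 = 1.77 m below the top edge, so the centroid depth is h_c = 2.96 + 1.77 = 4.73 m.
A = 1.4 × 3.54 = 4.956 m².
Resultant F = γ·h_c·A = 10.05525 × 4.73 × 4.956 = 235.714 kN.
I_c = b·h³/12 = 1.4 × 3.54³/12 = 5.17555 m⁴.
Centre of pressure: y_p = y_c + I_c/(y_c·A) = 4.73 + 5.17555/(4.73 × 4.956) = 4.73 + 0.220782 = 4.95078 m along the plane.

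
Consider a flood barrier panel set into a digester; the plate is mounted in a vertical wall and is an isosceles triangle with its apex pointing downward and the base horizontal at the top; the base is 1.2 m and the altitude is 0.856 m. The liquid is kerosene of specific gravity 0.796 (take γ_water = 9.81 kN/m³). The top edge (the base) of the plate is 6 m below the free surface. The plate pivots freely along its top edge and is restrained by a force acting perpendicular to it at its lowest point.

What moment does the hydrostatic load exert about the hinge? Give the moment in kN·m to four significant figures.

M ≈ 7.356 kN·m

γ = 0.796 × 9.81 = 7.80876 kN/m³.
With the apex down, the centroid sits h/3 = 0.856/3 = 0.285333 m below the base (the top edge), so the centroid depth is h_c = 6 + 0.285333 = 6.28533 m.
A = ½ × 1.2 × 0.856 = 0.5136 m².
Resultant F = γ·h_c·A = 7.80876 × 6.28533 × 0.5136 = 25.2078 kN.
I_c = b·h³/36 = 1.2 × 0.856³/36 = 0.0209074 m⁴.
Centre of pressure: y_p = y_c + I_c/(y_c·A) = 6.28533 + 0.0209074/(6.28533 × 0.5136) = 6.28533 + 0.0064766 = 6.29181 m along the plane.
The resultant acts 0.285333 + 0.0064766 = 0.29181 m (along the plate) below the hinge at the top edge, so the moment about the hinge is M = F × 0.29181 = 25.2078 × 0.29181 = 7.35589 kN·m.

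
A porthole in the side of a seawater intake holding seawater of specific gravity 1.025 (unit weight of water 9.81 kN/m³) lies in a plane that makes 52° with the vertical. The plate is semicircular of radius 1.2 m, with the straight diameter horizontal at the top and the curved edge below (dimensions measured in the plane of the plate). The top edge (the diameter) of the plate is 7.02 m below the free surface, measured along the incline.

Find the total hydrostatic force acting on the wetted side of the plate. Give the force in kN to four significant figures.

γ = 1.025 × 9.81 = 10.05525 kN/m³.
The plate makes 52° with the vertical, i.e. θ = 90° − 52° = 38° to the horizontal. Measuring y along the incline from the free-surface line, vertical depth h = y·sinθ with sinθ = 0.615661.
The centroid of a semicircle lies 4r/(3π) = 0.509296 m from the diameter, here below the top edge, so y_c = 7.02 + 0.509296 = 7.5293 m and h_c = 7.5293 × 0.615661 = 4.6355 m.
A = πr²/2 = π × 1.2²/2 = 2.26195 m².
Resultant F = γ·h_c·A = 10.05525 × 4.6355 × 2.26195 = 105.432 kN.

F ≈ 105.4 kN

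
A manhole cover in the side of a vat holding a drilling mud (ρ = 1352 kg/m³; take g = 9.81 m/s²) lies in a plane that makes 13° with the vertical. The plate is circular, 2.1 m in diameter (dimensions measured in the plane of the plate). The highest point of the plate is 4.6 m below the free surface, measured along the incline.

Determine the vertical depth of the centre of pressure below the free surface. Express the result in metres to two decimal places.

h_p = 5.55 m

γ = ρg = 1352 × 9.81 / 1000 = 13.26312 kN/m³.
The plate makes 13° with the vertical, i.e. θ = 90° − 13° = 77° to the horizontal. Measuring y along the incline from the free-surface line, vertical depth h = y·sinθ with sinθ = 0.974370.
The centroid is at the centre, 1.05 m below the top of the plate, so y_c = 4.6 + 1.05 = 5.65 m and h_c = 5.65 × 0.974370 = 5.50519 m.
A = π(1.05)² = 3.46361 m².
Resultant F = γ·h_c·A = 13.26312 × 5.50519 × 3.46361 = 252.899 kN.
I_c = πr⁴/4 = π × 1.05⁴/4 = 0.954656 m⁴.
Centre of pressure: y_p = y_c + I_c/(y_c·A) = 5.65 + 0.954656/(5.65 × 3.46361) = 5.65 + 0.0487831 = 5.69878 m along the plane.
Vertically, h_p = y_p·sinθ = 5.69878 × 0.974370 = 5.55272 m.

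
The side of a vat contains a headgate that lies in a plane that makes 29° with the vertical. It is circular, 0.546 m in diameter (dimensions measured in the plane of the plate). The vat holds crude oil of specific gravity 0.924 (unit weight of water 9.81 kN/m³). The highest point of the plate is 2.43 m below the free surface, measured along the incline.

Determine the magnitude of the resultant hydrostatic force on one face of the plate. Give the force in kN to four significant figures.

F ≈ 5.017 kN

γ = 0.924 × 9.81 = 9.06444 kN/m³.
The plate makes 29° with the vertical, i.e. θ = 90° − 29° = 61° to the horizontal. Measuring y along the incline from the free-surface line, vertical depth h = y·sinθ with sinθ = 0.874620.
The centroid is at the centre, 0.273 m below the top of the plate, so y_c = 2.43 + 0.273 = 2.703 m and h_c = 2.703 × 0.874620 = 2.3641 m.
A = π(0.273)² = 0.23414 m².
Resultant F = γ·h_c·A = 9.06444 × 2.3641 × 0.23414 = 5.01744 kN.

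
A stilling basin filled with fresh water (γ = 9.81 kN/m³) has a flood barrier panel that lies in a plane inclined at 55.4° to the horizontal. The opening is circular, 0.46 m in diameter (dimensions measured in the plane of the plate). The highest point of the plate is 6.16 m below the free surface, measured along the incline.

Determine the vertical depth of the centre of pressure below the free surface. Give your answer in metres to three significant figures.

h_p = 5.26 m

γ = 9.81 kN/m³.
Let θ = 55.4° be the plate's angle to the horizontal; measure y along the incline from where the plane meets the free surface. Vertical depth h = y·sinθ with sinθ = 0.823136.
The centroid is at the centre, 0.23 m below the top of the plate, so y_c = 6.16 + 0.23 = 6.39 m and h_c = 6.39 × 0.823136 = 5.25984 m.
A = π(0.23)² = 0.16619 m².
Resultant F = γ·h_c·A = 9.81 × 5.25984 × 0.16619 = 8.57524 kN.
I_c = πr⁴/4 = π × 0.23⁴/4 = 0.00219787 m⁴.
Centre of pressure: y_p = y_c + I_c/(y_c·A) = 6.39 + 0.00219787/(6.39 × 0.16619) = 6.39 + 0.00206965 = 6.39207 m along the plane.
Vertically, h_p = y_p·sinθ = 6.39207 × 0.823136 = 5.26154 m.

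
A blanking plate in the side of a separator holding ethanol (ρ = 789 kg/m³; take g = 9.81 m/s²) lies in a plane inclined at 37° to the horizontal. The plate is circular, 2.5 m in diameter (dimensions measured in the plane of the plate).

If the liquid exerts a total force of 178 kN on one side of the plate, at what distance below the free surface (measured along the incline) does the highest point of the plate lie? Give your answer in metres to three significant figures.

y_top ≈ 6.53 m

γ = ρg = 789 × 9.81 / 1000 = 7.74009 kN/m³.
A = π(1.25)² = 4.90874 m².
From F = γ·h_c·A, the centroid depth is h_c = 178/(7.74009 × 4.90874) = 4.68494 m.
Let θ = 37° be the plate's angle to the horizontal; measure y along the incline from where the plane meets the free surface. Vertical depth h = y·sinθ with sinθ = 0.601815.
Along the incline, y_c = h_c/sinθ = 4.68494/0.601815 = 7.78468 m.
The centroid is at the centre, 1.25 m below the top of the plate, so the highest point sits at y_top = 7.78468 − 1.25 = 6.53468 m along the incline.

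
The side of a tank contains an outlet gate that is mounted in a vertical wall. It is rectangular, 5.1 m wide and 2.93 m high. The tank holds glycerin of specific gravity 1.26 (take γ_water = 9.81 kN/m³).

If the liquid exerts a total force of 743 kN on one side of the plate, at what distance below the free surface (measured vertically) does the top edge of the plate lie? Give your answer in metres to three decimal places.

γ = 1.26 × 9.81 = 12.3606 kN/m³.
A = 5.1 × 2.93 = 14.943 m².
From F = γ·h_c·A, the centroid depth is h_c = 743/(12.3606 × 14.943) = 4.02264 m.
The centroid lies 2.93/2 = 1.465 m below the top edge, so the top edge sits at h_top = 4.02264 − 1.465 = 2.55764 m below the surface.

d_top ≈ 2.558 m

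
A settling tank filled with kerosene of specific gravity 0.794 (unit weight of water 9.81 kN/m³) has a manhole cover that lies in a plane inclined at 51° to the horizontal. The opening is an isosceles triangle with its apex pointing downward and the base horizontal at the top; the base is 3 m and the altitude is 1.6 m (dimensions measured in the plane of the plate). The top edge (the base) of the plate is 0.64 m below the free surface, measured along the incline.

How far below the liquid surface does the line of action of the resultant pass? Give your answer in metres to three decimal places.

h_p = 1.006 m

γ = 0.794 × 9.81 = 7.78914 kN/m³.
Let θ = 51° be the plate's angle to the horizontal; measure y along the incline from where the plane meets the free surface. Vertical depth h = y·sinθ with sinθ = 0.777146.
With the apex down, the centroid sits h/3 = 1.6/3 = 0.533333 m below the base (the top edge), so y_c = 0.64 + 0.533333 = 1.17333 m and h_c = 1.17333 × 0.777146 = 0.911849 m.
A = ½ × 3 × 1.6 = 2.4 m².
Resultant F = γ·h_c·A = 7.78914 × 0.911849 × 2.4 = 17.046 kN.
I_c = b·h³/36 = 3 × 1.6³/36 = 0.341333 m⁴.
Centre of pressure: y_p = y_c + I_c/(y_c·A) = 1.17333 + 0.341333/(1.17333 × 2.4) = 1.17333 + 0.121212 = 1.29454 m along the plane.
Vertically, h_p = y_p·sinθ = 1.29454 × 0.777146 = 1.00605 m.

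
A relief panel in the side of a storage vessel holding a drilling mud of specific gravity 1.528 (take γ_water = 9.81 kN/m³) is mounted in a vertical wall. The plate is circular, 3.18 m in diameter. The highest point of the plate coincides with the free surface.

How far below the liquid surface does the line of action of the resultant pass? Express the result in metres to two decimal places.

h_p = 1.99 m

γ = 1.528 × 9.81 = 14.98968 kN/m³.
The centroid is at the centre, 1.59 m below the top of the plate, so the centroid depth is h_c = 1.59 m.
A = π(1.59)² = 7.94226 m².
Resultant F = γ·h_c·A = 14.98968 × 1.59 × 7.94226 = 189.293 kN.
I_c = πr⁴/4 = π × 1.59⁴/4 = 5.01971 m⁴.
Centre of pressure: y_p = y_c + I_c/(y_c·A) = 1.59 + 5.01971/(1.59 × 7.94226) = 1.59 + 0.3975 = 1.9875 m along the plane.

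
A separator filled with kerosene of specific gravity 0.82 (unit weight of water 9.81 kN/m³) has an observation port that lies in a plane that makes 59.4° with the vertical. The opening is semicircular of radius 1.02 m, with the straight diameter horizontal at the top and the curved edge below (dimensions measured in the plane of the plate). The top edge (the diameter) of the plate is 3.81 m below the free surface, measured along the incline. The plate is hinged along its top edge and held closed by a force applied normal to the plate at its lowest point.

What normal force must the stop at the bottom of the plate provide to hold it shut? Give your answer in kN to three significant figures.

γ = 0.82 × 9.81 = 8.0442 kN/m³.
The plate makes 59.4° with the vertical, i.e. θ = 90° − 59.4° = 30.6° to the horizontal. Measuring y along the incline from the free-surface line, vertical depth h = y·sinθ with sinθ = 0.509041.
The centroid of a semicircle lies 4r/(3π) = 0.432901 m from the diameter, here below the top edge, so y_c = 3.81 + 0.432901 = 4.2429 m and h_c = 4.2429 × 0.509041 = 2.15981 m.
A = πr²/2 = π × 1.02²/2 = 1.63426 m².
Resultant F = γ·h_c·A = 8.0442 × 2.15981 × 1.63426 = 28.3935 kN.
I_c = (π/8 − 8/(9π))·r⁴ = 0.109757 × 1.02⁴ = 0.118805 m⁴.
Centre of pressure: y_p = y_c + I_c/(y_c·A) = 4.2429 + 0.118805/(4.2429 × 1.63426) = 4.2429 + 0.0171337 = 4.26003 m along the plane.
The resultant acts 0.432901 + 0.0171337 = 0.450035 m (along the plate) below the hinge at the top edge, so the moment about the hinge is M = F × 0.450035 = 28.3935 × 0.450035 = 12.7781 kN·m.
A normal force at the bottom, 1.02 m from the hinge, must supply this moment: P = 12.7781/1.02 = 12.5275 kN.

P ≈ 12.5 kN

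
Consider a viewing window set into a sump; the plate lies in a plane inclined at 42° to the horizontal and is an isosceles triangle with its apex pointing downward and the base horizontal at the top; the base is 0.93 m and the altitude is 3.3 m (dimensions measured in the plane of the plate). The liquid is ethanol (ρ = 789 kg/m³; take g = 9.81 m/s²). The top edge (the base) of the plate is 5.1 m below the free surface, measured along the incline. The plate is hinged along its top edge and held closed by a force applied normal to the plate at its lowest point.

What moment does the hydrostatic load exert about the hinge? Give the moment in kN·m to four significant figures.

M ≈ 59.01 kN·m

γ = ρg = 789 × 9.81 / 1000 = 7.74009 kN/m³.
Let θ = 42° be the plate's angle to the horizontal; measure y along the incline from where the plane meets the free surface. Vertical depth h = y·sinθ with sinθ = 0.669131.
With the apex down, the centroid sits h/3 = 3.3/3 = 1.1 m below the base (the top edge), so y_c = 5.1 + 1.1 = 6.2 m and h_c = 6.2 × 0.669131 = 4.14861 m.
A = ½ × 0.93 × 3.3 = 1.5345 m².
Resultant F = γ·h_c·A = 7.74009 × 4.14861 × 1.5345 = 49.2737 kN.
I_c = b·h³/36 = 0.93 × 3.3³/36 = 0.928373 m⁴.
Centre of pressure: y_p = y_c + I_c/(y_c·A) = 6.2 + 0.928373/(6.2 × 1.5345) = 6.2 + 0.0975807 = 6.29758 m along the plane.
The resultant acts 1.1 + 0.0975807 = 1.19758 m (along the plate) below the hinge at the top edge, so the moment about the hinge is M = F × 1.19758 = 49.2737 × 1.19758 = 59.0092 kN·m.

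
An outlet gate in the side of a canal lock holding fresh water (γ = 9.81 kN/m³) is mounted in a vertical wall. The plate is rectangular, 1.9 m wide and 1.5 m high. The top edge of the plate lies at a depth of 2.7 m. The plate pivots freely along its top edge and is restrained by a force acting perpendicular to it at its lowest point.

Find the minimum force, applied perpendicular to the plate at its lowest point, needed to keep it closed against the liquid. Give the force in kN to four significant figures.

γ = 9.81 kN/m³.
The centroid lies 1.5/2 = 0.75 m below the top edge, so the centroid depth is h_c = 2.7 + 0.75 = 3.45 m.
A = 1.9 × 1.5 = 2.85 m².
Resultant F = γ·h_c·A = 9.81 × 3.45 × 2.85 = 96.4568 kN.
I_c = b·h³/12 = 1.9 × 1.5³/12 = 0.534375 m⁴.
Centre of pressure: y_p = y_c + I_c/(y_c·A) = 3.45 + 0.534375/(3.45 × 2.85) = 3.45 + 0.0543478 = 3.50435 m along the plane.
The resultant acts 0.75 + 0.0543478 = 0.804348 m (along the plate) below the hinge at the top edge, so the moment about the hinge is M = F × 0.804348 = 96.4568 × 0.804348 = 77.5848 kN·m.
A normal force at the bottom, 1.5 m from the hinge, must supply this moment: P = 77.5848/1.5 = 51.7232 kN.

P ≈ 51.72 kN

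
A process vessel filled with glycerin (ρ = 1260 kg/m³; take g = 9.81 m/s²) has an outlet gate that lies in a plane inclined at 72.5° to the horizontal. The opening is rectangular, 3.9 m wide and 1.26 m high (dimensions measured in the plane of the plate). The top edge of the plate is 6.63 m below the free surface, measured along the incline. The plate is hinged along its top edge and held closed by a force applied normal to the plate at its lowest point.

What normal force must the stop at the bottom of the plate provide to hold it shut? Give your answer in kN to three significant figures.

P ≈ 216 kN

γ = ρg = 1260 × 9.81 / 1000 = 12.3606 kN/m³.
Let θ = 72.5° be the plate's angle to the horizontal; measure y along the incline from where the plane meets the free surface. Vertical depth h = y·sinθ with sinθ = 0.953717.
The centroid lies 1.26/2 = 0.63 m below the top edge, so y_c = 6.63 + 0.63 = 7.26 m and h_c = 7.26 × 0.953717 = 6.92399 m.
A = 3.9 × 1.26 = 4.914 m².
Resultant F = γ·h_c·A = 12.3606 × 6.92399 × 4.914 = 420.563 kN.
I_c = b·h³/12 = 3.9 × 1.26³/12 = 0.650122 m⁴.
Centre of pressure: y_p = y_c + I_c/(y_c·A) = 7.26 + 0.650122/(7.26 × 4.914) = 7.26 + 0.0182231 = 7.27822 m along the plane.
The resultant acts 0.63 + 0.0182231 = 0.648223 m (along the plate) below the hinge at the top edge, so the moment about the hinge is M = F × 0.648223 = 420.563 × 0.648223 = 272.619 kN·m.
A normal force at the bottom, 1.26 m from the hinge, must supply this moment: P = 272.619/1.26 = 216.364 kN.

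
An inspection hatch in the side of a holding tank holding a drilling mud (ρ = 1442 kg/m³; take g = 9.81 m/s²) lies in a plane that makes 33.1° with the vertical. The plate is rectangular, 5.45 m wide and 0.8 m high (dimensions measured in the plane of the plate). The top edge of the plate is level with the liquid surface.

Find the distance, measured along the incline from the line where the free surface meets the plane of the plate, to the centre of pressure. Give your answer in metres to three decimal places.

γ = ρg = 1442 × 9.81 / 1000 = 14.14602 kN/m³.
The plate makes 33.1° with the vertical, i.e. θ = 90° − 33.1° = 56.9° to the horizontal. Measuring y along the incline from the free-surface line, vertical depth h = y·sinθ with sinθ = 0.837719.
The centroid lies 0.8/2 = 0.4 m below the top edge, so y_c = 0.4 m and h_c = 0.4 × 0.837719 = 0.335088 m.
A = 5.45 × 0.8 = 4.36 m².
Resultant F = γ·h_c·A = 14.14602 × 0.335088 × 4.36 = 20.6671 kN.
I_c = b·h³/12 = 5.45 × 0.8³/12 = 0.232533 m⁴.
Centre of pressure: y_p = y_c + I_c/(y_c·A) = 0.4 + 0.232533/(0.4 × 4.36) = 0.4 + 0.133333 = 0.533333 m along the plane.

y_p = 0.533 m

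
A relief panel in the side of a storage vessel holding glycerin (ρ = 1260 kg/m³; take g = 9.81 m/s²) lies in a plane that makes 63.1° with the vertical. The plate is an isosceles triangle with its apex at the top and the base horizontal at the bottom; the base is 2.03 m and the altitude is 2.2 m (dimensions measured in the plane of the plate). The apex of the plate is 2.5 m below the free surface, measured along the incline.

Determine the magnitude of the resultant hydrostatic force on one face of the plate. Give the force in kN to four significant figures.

F ≈ 49.53 kN

γ = ρg = 1260 × 9.81 / 1000 = 12.3606 kN/m³.
The plate makes 63.1° with the vertical, i.e. θ = 90° − 63.1° = 26.9° to the horizontal. Measuring y along the incline from the free-surface line, vertical depth h = y·sinθ with sinθ = 0.452435.
With the apex up, the centroid sits 2h/3 = 2 × 2.2/3 = 1.46667 m below the apex, so y_c = 2.5 + 1.46667 = 3.96667 m and h_c = 3.96667 × 0.452435 = 1.79466 m.
A = ½ × 2.03 × 2.2 = 2.233 m².
Resultant F = γ·h_c·A = 12.3606 × 1.79466 × 2.233 = 49.5348 kN.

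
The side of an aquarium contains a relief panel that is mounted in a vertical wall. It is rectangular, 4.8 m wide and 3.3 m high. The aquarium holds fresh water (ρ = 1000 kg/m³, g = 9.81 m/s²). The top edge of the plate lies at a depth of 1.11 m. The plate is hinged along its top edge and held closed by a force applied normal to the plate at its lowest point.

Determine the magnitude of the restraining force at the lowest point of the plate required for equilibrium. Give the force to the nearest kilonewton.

P ≈ 257 kN

γ = ρg = 1000 × 9.81 = 9810 N/m³ = 9.81 kN/m³.
The centroid lies 3.3/2 = 1.65 m below the top edge, so the centroid depth is h_c = 1.11 + 1.65 = 2.76 m.
A = 4.8 × 3.3 = 15.84 m².
Resultant F = γ·h_c·A = 9.81 × 2.76 × 15.84 = 428.878 kN.
I_c = b·h³/12 = 4.8 × 3.3³/12 = 14.3748 m⁴.
Centre of pressure: y_p = y_c + I_c/(y_c·A) = 2.76 + 14.3748/(2.76 × 15.84) = 2.76 + 0.328804 = 3.0888 m along the plane.
The resultant acts 1.65 + 0.328804 = 1.9788 m (along the plate) below the hinge at the top edge, so the moment about the hinge is M = F × 1.9788 = 428.878 × 1.9788 = 848.664 kN·m.
A normal force at the bottom, 3.3 m from the hinge, must supply this moment: P = 848.664/3.3 = 257.171 kN.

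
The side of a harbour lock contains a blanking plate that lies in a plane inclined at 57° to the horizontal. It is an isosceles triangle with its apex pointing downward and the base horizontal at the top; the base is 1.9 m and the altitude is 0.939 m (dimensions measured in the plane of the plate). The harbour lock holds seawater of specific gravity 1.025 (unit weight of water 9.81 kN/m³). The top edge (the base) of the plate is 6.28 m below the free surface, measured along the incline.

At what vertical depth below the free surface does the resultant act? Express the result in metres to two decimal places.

h_p = 5.54 m

γ = 1.025 × 9.81 = 10.05525 kN/m³.
Let θ = 57° be the plate's angle to the horizontal; measure y along the incline from where the plane meets the free surface. Vertical depth h = y·sinθ with sinθ = 0.838671.
With the apex down, the centroid sits h/3 = 0.939/3 = 0.313 m below the base (the top edge), so y_c = 6.28 + 0.313 = 6.593 m and h_c = 6.593 × 0.838671 = 5.52936 m.
A = ½ × 1.9 × 0.939 = 0.89205 m².
Resultant F = γ·h_c·A = 10.05525 × 5.52936 × 0.89205 = 49.5972 kN.
I_c = b·h³/36 = 1.9 × 0.939³/36 = 0.0436966 m⁴.
Centre of pressure: y_p = y_c + I_c/(y_c·A) = 6.593 + 0.0436966/(6.593 × 0.89205) = 6.593 + 0.00742977 = 6.60043 m along the plane.
Vertically, h_p = y_p·sinθ = 6.60043 × 0.838671 = 5.53559 m.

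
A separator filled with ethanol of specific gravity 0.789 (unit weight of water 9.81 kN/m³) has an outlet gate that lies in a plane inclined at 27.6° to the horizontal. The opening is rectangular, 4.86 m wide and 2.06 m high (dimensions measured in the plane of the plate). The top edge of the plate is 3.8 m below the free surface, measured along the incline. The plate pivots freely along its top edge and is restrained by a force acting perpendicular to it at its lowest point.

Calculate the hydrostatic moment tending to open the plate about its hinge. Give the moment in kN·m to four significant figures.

γ = 0.789 × 9.81 = 7.74009 kN/m³.
Let θ = 27.6° be the plate's angle to the horizontal; measure y along the incline from where the plane meets the free surface. Vertical depth h = y·sinθ with sinθ = 0.463296.
The centroid lies 2.06/2 = 1.03 m below the top edge, so y_c = 3.8 + 1.03 = 4.83 m and h_c = 4.83 × 0.463296 = 2.23772 m.
A = 4.86 × 2.06 = 10.0116 m².
Resultant F = γ·h_c·A = 7.74009 × 2.23772 × 10.0116 = 173.402 kN.
I_c = b·h³/12 = 4.86 × 2.06³/12 = 3.54044 m⁴.
Centre of pressure: y_p = y_c + I_c/(y_c·A) = 4.83 + 3.54044/(4.83 × 10.0116) = 4.83 + 0.0732161 = 4.90322 m along the plane.
The resultant acts 1.03 + 0.0732161 = 1.10322 m (along the plate) below the hinge at the top edge, so the moment about the hinge is M = F × 1.10322 = 173.402 × 1.10322 = 191.301 kN·m.

M ≈ 191.3 kN·m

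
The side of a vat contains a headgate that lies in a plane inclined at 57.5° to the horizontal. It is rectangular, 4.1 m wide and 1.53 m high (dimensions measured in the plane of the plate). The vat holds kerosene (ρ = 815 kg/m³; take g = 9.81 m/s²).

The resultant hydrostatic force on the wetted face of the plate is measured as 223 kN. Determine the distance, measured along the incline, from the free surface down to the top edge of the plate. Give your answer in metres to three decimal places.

y_top ≈ 4.507 m

γ = ρg = 815 × 9.81 / 1000 = 7.99515 kN/m³.
A = 4.1 × 1.53 = 6.273 m².
From F = γ·h_c·A, the centroid depth is h_c = 223/(7.99515 × 6.273) = 4.44634 m.
Let θ = 57.5° be the plate's angle to the horizontal; measure y along the incline from where the plane meets the free surface. Vertical depth h = y·sinθ with sinθ = 0.843391.
Along the incline, y_c = h_c/sinθ = 4.44634/0.843391 = 5.27198 m.
The centroid lies 1.53/2 = 0.765 m below the top edge, so the top edge sits at y_top = 5.27198 − 0.765 = 4.50698 m along the incline.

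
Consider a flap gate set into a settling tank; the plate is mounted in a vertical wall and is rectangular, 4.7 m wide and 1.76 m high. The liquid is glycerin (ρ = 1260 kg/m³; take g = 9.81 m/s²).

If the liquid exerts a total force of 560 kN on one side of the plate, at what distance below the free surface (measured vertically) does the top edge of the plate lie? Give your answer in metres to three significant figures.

d_top ≈ 4.60 m

γ = ρg = 1260 × 9.81 / 1000 = 12.3606 kN/m³.
A = 4.7 × 1.76 = 8.272 m².
From F = γ·h_c·A, the centroid depth is h_c = 560/(12.3606 × 8.272) = 5.47694 m.
The centroid lies 1.76/2 = 0.88 m below the top edge, so the top edge sits at h_top = 5.47694 − 0.88 = 4.59694 m below the surface.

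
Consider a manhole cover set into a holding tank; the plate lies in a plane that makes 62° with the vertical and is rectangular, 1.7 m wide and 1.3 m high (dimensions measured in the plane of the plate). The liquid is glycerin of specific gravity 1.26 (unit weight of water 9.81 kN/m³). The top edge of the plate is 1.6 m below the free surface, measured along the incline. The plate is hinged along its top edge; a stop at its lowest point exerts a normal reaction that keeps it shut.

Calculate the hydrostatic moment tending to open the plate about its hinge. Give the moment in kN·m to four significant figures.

M ≈ 20.56 kN·m

γ = 1.26 × 9.81 = 12.3606 kN/m³.
The plate makes 62° with the vertical, i.e. θ = 90° − 62° = 28° to the horizontal. Measuring y along the incline from the free-surface line, vertical depth h = y·sinθ with sinθ = 0.469472.
The centroid lies 1.3/2 = 0.65 m below the top edge, so y_c = 1.6 + 0.65 = 2.25 m and h_c = 2.25 × 0.469472 = 1.05631 m.
A = 1.7 × 1.3 = 2.21 m².
Resultant F = γ·h_c·A = 12.3606 × 1.05631 × 2.21 = 28.8551 kN.
I_c = b·h³/12 = 1.7 × 1.3³/12 = 0.311242 m⁴.
Centre of pressure: y_p = y_c + I_c/(y_c·A) = 2.25 + 0.311242/(2.25 × 2.21) = 2.25 + 0.0625927 = 2.31259 m along the plane.
The resultant acts 0.65 + 0.0625927 = 0.712593 m (along the plate) below the hinge at the top edge, so the moment about the hinge is M = F × 0.712593 = 28.8551 × 0.712593 = 20.5619 kN·m.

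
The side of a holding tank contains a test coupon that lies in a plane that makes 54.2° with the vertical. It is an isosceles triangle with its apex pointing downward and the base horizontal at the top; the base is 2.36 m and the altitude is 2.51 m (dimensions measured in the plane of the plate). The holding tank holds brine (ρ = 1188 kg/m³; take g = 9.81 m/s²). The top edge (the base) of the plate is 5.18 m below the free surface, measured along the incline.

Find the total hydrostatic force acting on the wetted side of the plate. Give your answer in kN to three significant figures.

F ≈ 121 kN

γ = ρg = 1188 × 9.81 / 1000 = 11.65428 kN/m³.
The plate makes 54.2° with the vertical, i.e. θ = 90° − 54.2° = 35.8° to the horizontal. Measuring y along the incline from the free-surface line, vertical depth h = y·sinθ with sinθ = 0.584958.
With the apex down, the centroid sits h/3 = 2.51/3 = 0.836667 m below the base (the top edge), so y_c = 5.18 + 0.836667 = 6.01667 m and h_c = 6.01667 × 0.584958 = 3.5195 m.
A = ½ × 2.36 × 2.51 = 2.9618 m².
Resultant F = γ·h_c·A = 11.65428 × 3.5195 × 2.9618 = 121.485 kN.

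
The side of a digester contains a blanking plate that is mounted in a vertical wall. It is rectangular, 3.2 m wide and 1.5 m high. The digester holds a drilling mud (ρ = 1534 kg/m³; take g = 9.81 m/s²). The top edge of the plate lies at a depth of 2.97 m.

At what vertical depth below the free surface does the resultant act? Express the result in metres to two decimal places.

γ = ρg = 1534 × 9.81 / 1000 = 15.04854 kN/m³.
The centroid lies 1.5/2 = 0.75 m below the top edge, so the centroid depth is h_c = 2.97 + 0.75 = 3.72 m.
A = 3.2 × 1.5 = 4.8 m².
Resultant F = γ·h_c·A = 15.04854 × 3.72 × 4.8 = 268.707 kN.
I_c = b·h³/12 = 3.2 × 1.5³/12 = 0.9 m⁴.
Centre of pressure: y_p = y_c + I_c/(y_c·A) = 3.72 + 0.9/(3.72 × 4.8) = 3.72 + 0.0504032 = 3.7704 m along the plane.

h_p = 3.77 m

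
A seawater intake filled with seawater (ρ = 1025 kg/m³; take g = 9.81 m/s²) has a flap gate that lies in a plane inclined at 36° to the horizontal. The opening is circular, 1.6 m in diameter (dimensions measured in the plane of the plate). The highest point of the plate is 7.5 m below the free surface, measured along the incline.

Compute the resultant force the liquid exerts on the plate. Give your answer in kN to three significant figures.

F ≈ 98.6 kN

γ = ρg = 1025 × 9.81 / 1000 = 10.05525 kN/m³.
Let θ = 36° be the plate's angle to the horizontal; measure y along the incline from where the plane meets the free surface. Vertical depth h = y·sinθ with sinθ = 0.587785.
The centroid is at the centre, 0.8 m below the top of the plate, so y_c = 7.5 + 0.8 = 8.3 m and h_c = 8.3 × 0.587785 = 4.87862 m.
A = π(0.8)² = 2.01062 m².
Resultant F = γ·h_c·A = 10.05525 × 4.87862 × 2.01062 = 98.6325 kN.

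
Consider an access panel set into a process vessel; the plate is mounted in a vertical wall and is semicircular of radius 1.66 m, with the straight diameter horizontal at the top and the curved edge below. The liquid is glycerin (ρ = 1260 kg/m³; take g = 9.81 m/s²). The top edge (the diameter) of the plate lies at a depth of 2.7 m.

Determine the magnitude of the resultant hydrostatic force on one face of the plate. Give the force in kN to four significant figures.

γ = ρg = 1260 × 9.81 / 1000 = 12.3606 kN/m³.
The centroid of a semicircle lies 4r/(3π) = 0.704526 m from the diameter, here below the top edge, so the centroid depth is h_c = 2.7 + 0.704526 = 3.40453 m.
A = πr²/2 = π × 1.66²/2 = 4.32849 m².
Resultant F = γ·h_c·A = 12.3606 × 3.40453 × 4.32849 = 182.152 kN.

F ≈ 182.2 kN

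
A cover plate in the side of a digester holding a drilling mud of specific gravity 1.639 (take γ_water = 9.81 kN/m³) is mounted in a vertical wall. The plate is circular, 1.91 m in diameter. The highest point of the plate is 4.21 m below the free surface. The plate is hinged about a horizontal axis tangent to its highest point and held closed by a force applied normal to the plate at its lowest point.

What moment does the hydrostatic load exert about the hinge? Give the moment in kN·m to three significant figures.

γ = 1.639 × 9.81 = 16.07859 kN/m³.
The centroid is at the centre, 0.955 m below the top of the plate, so the centroid depth is h_c = 4.21 + 0.955 = 5.165 m.
A = π(0.955)² = 2.86521 m².
Resultant F = γ·h_c·A = 16.07859 × 5.165 × 2.86521 = 237.944 kN.
I_c = πr⁴/4 = π × 0.955⁴/4 = 0.653286 m⁴.
Centre of pressure: y_p = y_c + I_c/(y_c·A) = 5.165 + 0.653286/(5.165 × 2.86521) = 5.165 + 0.0441445 = 5.20914 m along the plane.
The resultant acts 0.955 + 0.0441445 = 0.999144 m (along the plate) below the hinge at the top edge, so the moment about the hinge is M = F × 0.999144 = 237.944 × 0.999144 = 237.74 kN·m.

M ≈ 238 kN·m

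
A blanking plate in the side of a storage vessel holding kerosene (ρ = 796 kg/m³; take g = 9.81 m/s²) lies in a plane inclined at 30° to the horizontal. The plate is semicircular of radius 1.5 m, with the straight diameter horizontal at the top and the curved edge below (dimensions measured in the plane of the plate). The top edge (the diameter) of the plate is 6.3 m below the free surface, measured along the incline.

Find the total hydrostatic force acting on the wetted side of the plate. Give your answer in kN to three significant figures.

F ≈ 95.7 kN

γ = ρg = 796 × 9.81 / 1000 = 7.80876 kN/m³.
Let θ = 30° be the plate's angle to the horizontal; measure y along the incline from where the plane meets the free surface. Vertical depth h = y·sinθ with sinθ = 0.500000.
The centroid of a semicircle lies 4r/(3π) = 0.63662 m from the diameter, here below the top edge, so y_c = 6.3 + 0.63662 = 6.93662 m and h_c = 6.93662 × 0.500000 = 3.46831 m.
A = πr²/2 = π × 1.5²/2 = 3.53429 m².
Resultant F = γ·h_c·A = 7.80876 × 3.46831 × 3.53429 = 95.7199 kN.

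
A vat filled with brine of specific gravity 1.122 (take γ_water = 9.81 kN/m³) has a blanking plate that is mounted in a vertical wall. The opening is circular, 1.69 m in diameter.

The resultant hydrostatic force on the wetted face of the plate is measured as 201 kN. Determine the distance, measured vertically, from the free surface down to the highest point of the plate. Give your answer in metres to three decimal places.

γ = 1.122 × 9.81 = 11.00682 kN/m³.
A = π(0.845)² = 2.24318 m².
From F = γ·h_c·A, the centroid depth is h_c = 201/(11.00682 × 2.24318) = 8.14086 m.
The centroid is at the centre, 0.845 m below the top of the plate, so the highest point sits at h_top = 8.14086 − 0.845 = 7.29586 m below the surface.

d_top ≈ 7.296 m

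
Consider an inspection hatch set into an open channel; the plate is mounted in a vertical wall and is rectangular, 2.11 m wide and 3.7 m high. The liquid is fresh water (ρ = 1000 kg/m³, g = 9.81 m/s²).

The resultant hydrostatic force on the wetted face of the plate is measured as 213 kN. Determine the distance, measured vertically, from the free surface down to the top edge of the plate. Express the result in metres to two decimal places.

γ = ρg = 1000 × 9.81 = 9810 N/m³ = 9.81 kN/m³.
A = 2.11 × 3.7 = 7.807 m².
From F = γ·h_c·A, the centroid depth is h_c = 213/(9.81 × 7.807) = 2.78116 m.
The centroid lies 3.7/2 = 1.85 m below the top edge, so the top edge sits at h_top = 2.78116 − 1.85 = 0.93116 m below the surface.

d_top ≈ 0.93 m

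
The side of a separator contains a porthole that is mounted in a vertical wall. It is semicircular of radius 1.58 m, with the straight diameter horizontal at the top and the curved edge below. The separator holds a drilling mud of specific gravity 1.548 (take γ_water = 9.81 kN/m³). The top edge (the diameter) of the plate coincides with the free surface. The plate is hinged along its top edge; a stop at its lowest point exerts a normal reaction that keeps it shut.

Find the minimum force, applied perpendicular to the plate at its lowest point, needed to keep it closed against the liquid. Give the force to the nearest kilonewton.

P ≈ 24 kN

γ = 1.548 × 9.81 = 15.18588 kN/m³.
The centroid of a semicircle lies 4r/(3π) = 0.670573 m from the diameter, here below the top edge, so the centroid depth is h_c = 0.670573 m.
A = πr²/2 = π × 1.58²/2 = 3.92134 m².
Resultant F = γ·h_c·A = 15.18588 × 0.670573 × 3.92134 = 39.932 kN.
I_c = (π/8 − 8/(9π))·r⁴ = 0.109757 × 1.58⁴ = 0.684007 m⁴.
Centre of pressure: y_p = y_c + I_c/(y_c·A) = 0.670573 + 0.684007/(0.670573 × 3.92134) = 0.670573 + 0.260124 = 0.930697 m along the plane.
The resultant acts 0.670573 + 0.260124 = 0.930697 m (along the plate) below the hinge at the top edge, so the moment about the hinge is M = F × 0.930697 = 39.932 × 0.930697 = 37.1646 kN·m.
A normal force at the bottom, 1.58 m from the hinge, must supply this moment: P = 37.1646/1.58 = 23.5219 kN.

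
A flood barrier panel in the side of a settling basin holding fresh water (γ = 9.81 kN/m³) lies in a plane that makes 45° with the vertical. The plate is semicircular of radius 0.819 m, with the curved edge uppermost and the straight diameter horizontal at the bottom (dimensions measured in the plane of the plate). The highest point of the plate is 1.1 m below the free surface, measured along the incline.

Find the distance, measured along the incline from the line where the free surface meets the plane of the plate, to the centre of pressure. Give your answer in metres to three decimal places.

y_p = 1.601 m

γ = 9.81 kN/m³.
The plate makes 45° with the vertical, i.e. θ = 90° − 45° = 45° to the horizontal. Measuring y along the incline from the free-surface line, vertical depth h = y·sinθ with sinθ = 0.707107.
The centroid lies 4r/(3π) = 0.347594 m above the diameter, so r − 4r/(3π) = 0.819 − 0.347594 = 0.471406 m below the topmost point, so y_c = 1.1 + 0.471406 = 1.57141 m and h_c = 1.57141 × 0.707107 = 1.11116 m.
A = πr²/2 = π × 0.819²/2 = 1.05363 m².
Resultant F = γ·h_c·A = 9.81 × 1.11116 × 1.05363 = 11.4851 kN.
I_c = (π/8 − 8/(9π))·r⁴ = 0.109757 × 0.819⁴ = 0.0493819 m⁴.
Centre of pressure: y_p = y_c + I_c/(y_c·A) = 1.57141 + 0.0493819/(1.57141 × 1.05363) = 1.57141 + 0.0298257 = 1.60124 m along the plane.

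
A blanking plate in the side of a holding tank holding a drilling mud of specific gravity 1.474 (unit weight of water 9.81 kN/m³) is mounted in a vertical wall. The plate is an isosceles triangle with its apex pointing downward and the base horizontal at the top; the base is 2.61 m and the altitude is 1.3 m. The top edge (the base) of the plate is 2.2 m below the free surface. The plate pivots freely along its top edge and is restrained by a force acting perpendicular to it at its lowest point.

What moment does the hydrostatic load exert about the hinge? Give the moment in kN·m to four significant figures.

γ = 1.474 × 9.81 = 14.45994 kN/m³.
With the apex down, the centroid sits h/3 = 1.3/3 = 0.433333 m below the base (the top edge), so the centroid depth is h_c = 2.2 + 0.433333 = 2.63333 m.
A = ½ × 2.61 × 1.3 = 1.6965 m².
Resultant F = γ·h_c·A = 14.45994 × 2.63333 × 1.6965 = 64.599 kN.
I_c = b·h³/36 = 2.61 × 1.3³/36 = 0.159282 m⁴.
Centre of pressure: y_p = y_c + I_c/(y_c·A) = 2.63333 + 0.159282/(2.63333 × 1.6965) = 2.63333 + 0.0356539 = 2.66898 m along the plane.
The resultant acts 0.433333 + 0.0356539 = 0.468987 m (along the plate) below the hinge at the top edge, so the moment about the hinge is M = F × 0.468987 = 64.599 × 0.468987 = 30.2961 kN·m.

M ≈ 30.30 kN·m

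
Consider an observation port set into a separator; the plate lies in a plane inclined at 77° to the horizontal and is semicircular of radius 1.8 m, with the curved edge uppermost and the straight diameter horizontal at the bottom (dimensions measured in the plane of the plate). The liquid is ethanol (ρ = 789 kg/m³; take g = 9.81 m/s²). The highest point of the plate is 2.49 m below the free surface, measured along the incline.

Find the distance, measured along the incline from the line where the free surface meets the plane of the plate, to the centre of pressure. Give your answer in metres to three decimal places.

γ = ρg = 789 × 9.81 / 1000 = 7.74009 kN/m³.
Let θ = 77° be the plate's angle to the horizontal; measure y along the incline from where the plane meets the free surface. Vertical depth h = y·sinθ with sinθ = 0.974370.
The centroid lies 4r/(3π) = 0.763944 m above the diameter, so r − 4r/(3π) = 1.8 − 0.763944 = 1.03606 m below the topmost point, so y_c = 2.49 + 1.03606 = 3.52606 m and h_c = 3.52606 × 0.974370 = 3.43569 m.
A = πr²/2 = π × 1.8²/2 = 5.08938 m².
Resultant F = γ·h_c·A = 7.74009 × 3.43569 × 5.08938 = 135.34 kN.
I_c = (π/8 − 8/(9π))·r⁴ = 0.109757 × 1.8⁴ = 1.15219 m⁴.
Centre of pressure: y_p = y_c + I_c/(y_c·A) = 3.52606 + 1.15219/(3.52606 × 5.08938) = 3.52606 + 0.0642051 = 3.59027 m along the plane.

y_p = 3.590 m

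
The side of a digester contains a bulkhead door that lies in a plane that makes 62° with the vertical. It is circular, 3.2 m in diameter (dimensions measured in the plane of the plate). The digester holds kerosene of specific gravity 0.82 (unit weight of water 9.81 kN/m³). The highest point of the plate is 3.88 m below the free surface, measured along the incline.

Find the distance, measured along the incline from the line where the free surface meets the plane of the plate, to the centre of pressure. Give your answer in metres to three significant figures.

y_p = 5.60 m

γ = 0.82 × 9.81 = 8.0442 kN/m³.
The plate makes 62° with the vertical, i.e. θ = 90° − 62° = 28° to the horizontal. Measuring y along the incline from the free-surface line, vertical depth h = y·sinθ with sinθ = 0.469472.
The centroid is at the centre, 1.6 m below the top of the plate, so y_c = 3.88 + 1.6 = 5.48 m and h_c = 5.48 × 0.469472 = 2.57271 m.
A = π(1.6)² = 8.04248 m².
Resultant F = γ·h_c·A = 8.0442 × 2.57271 × 8.04248 = 166.442 kN.
I_c = πr⁴/4 = π × 1.6⁴/4 = 5.14719 m⁴.
Centre of pressure: y_p = y_c + I_c/(y_c·A) = 5.48 + 5.14719/(5.48 × 8.04248) = 5.48 + 0.116788 = 5.59679 m along the plane.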